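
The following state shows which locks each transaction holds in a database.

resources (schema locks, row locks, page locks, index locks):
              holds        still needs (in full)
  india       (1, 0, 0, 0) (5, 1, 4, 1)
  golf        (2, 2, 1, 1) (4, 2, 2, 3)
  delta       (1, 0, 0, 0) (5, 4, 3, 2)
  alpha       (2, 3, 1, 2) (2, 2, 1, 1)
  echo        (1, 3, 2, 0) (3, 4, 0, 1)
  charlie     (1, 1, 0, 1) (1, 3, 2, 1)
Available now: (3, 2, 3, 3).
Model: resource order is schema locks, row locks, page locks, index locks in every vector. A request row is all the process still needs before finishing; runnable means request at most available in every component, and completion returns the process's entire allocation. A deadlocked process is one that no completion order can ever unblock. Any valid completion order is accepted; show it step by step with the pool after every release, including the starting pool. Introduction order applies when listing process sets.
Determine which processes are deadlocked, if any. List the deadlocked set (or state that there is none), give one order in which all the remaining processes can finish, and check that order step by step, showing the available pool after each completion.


The deadlocked set is empty.
Key observation: no deadlock: alpha fits now, and the freed resources carry the rest through.
A valid finishing order for the others: alpha, india, golf, delta, echo, charlie. Check, step by step:
  pool = (3, 2, 3, 3)
  alpha: need (2, 2, 1, 1) fits (3, 2, 3, 3); releases (2, 3, 1, 2), pool now (5, 5, 4, 5)
  india: need (5, 1, 4, 1) fits (5, 5, 4, 5); releases (1, 0, 0, 0), pool now (6, 5, 4, 5)
  golf: need (4, 2, 2, 3) fits (6, 5, 4, 5); releases (2, 2, 1, 1), pool now (8, 7, 5, 6)
  delta: need (5, 4, 3, 2) fits (8, 7, 5, 6); releases (1, 0, 0, 0), pool now (9, 7, 5, 6)
  echo: need (3, 4, 0, 1) fits (9, 7, 5, 6); releases (1, 3, 2, 0), pool now (10, 10, 7, 6)
  charlie: need (1, 3, 2, 1) fits (10, 10, 7, 6); releases (1, 1, 0, 1), pool now (11, 11, 7, 7)


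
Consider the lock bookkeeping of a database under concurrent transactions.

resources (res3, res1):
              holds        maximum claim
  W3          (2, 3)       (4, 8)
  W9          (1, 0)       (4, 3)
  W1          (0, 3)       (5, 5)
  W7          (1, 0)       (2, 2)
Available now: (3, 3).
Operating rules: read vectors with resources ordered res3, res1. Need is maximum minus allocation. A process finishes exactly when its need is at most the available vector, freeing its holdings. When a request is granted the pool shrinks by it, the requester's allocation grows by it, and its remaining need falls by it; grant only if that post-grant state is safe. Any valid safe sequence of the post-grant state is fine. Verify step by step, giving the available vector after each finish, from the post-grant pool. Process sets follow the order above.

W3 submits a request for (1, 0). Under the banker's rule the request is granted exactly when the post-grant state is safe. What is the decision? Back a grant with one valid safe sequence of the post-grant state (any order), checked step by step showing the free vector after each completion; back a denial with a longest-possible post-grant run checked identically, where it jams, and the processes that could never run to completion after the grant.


DENY: after the grant no complete ordering would exist.
Key observation: after W7, W9 the pool peaks at (4, 3), and each blocked process is short somewhere: W3 on res1; W1 on res3.
On the post-grant state, W7, W9 is a maximal run — nothing extends it. Step-by-step check:
  pool = (2, 3)
  W7: need (1, 2) fits (2, 3); releases (1, 0), pool now (3, 3)
  W9: need (3, 3) fits (3, 3); releases (1, 0), pool now (4, 3)
  W3 still needs (1, 5) but only (4, 3) is free — short on res1
  W1 still needs (5, 2) but only (4, 3) is free — short on res3
Processes that could never finish after the grant: W3 and W1.


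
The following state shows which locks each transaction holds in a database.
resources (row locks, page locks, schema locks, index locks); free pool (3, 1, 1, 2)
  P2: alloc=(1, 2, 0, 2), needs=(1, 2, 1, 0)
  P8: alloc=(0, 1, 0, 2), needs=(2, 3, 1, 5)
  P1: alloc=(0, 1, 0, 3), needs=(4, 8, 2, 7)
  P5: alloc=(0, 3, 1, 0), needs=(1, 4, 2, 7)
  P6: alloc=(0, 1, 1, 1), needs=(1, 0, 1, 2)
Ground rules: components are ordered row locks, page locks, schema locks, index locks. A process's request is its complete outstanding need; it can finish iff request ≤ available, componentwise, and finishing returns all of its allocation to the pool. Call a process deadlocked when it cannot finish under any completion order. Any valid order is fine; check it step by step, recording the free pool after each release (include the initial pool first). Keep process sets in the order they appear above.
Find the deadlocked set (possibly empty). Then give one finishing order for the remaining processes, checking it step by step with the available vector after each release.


No process is deadlocked.
Key observation: no deadlock: P6 fits now, and the freed resources carry the rest through.
A valid finishing order for the others: P6, P2, P8, P5, P1. Check, step by step:
  pool = (3, 1, 1, 2)
  run P6 (needs (1, 0, 1, 2), free (3, 1, 1, 2)); after release of (0, 1, 1, 1) the pool is (3, 2, 2, 3)
  run P2 (needs (1, 2, 1, 0), free (3, 2, 2, 3)); after release of (1, 2, 0, 2) the pool is (4, 4, 2, 5)
  run P8 (needs (2, 3, 1, 5), free (4, 4, 2, 5)); after release of (0, 1, 0, 2) the pool is (4, 5, 2, 7)
  run P5 (needs (1, 4, 2, 7), free (4, 5, 2, 7)); after release of (0, 3, 1, 0) the pool is (4, 8, 3, 7)
  run P1 (needs (4, 8, 2, 7), free (4, 8, 3, 7)); after release of (0, 1, 0, 3) the pool is (4, 9, 3, 10)


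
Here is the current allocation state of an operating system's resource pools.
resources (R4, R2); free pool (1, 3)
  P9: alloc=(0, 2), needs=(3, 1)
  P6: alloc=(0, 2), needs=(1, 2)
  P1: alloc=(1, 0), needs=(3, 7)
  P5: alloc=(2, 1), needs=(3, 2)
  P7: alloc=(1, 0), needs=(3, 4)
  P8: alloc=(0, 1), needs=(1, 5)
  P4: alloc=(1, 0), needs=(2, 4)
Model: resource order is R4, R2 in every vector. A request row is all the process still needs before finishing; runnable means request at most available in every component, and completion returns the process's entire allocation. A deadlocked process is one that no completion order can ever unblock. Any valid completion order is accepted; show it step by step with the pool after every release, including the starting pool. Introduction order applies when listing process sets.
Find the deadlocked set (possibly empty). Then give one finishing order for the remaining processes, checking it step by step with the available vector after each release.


Deadlocked set: P9, P1, P5, P7 and P4.
Key observation: once P6, P8 finish, the pool peaks at (1, 6) — and every remaining process still needs more R4 than that.
A valid finishing order for the others: P6, P8. Verifying each step:
  pool = (1, 3)
  P6 needs (1, 2) <= (1, 3) -> finishes; pool += (0, 2) = (1, 5)
  P8 needs (1, 5) <= (1, 5) -> finishes; pool += (0, 1) = (1, 6)
The stuck group stays short no matter what:
  P9 cannot run: need (3, 1) vs free (1, 6) (insufficient R4)
  P1 cannot run: need (3, 7) vs free (1, 6) (insufficient R4 and R2)
  P5 cannot run: need (3, 2) vs free (1, 6) (insufficient R4)
  P7 cannot run: need (3, 4) vs free (1, 6) (insufficient R4)
  P4 cannot run: need (2, 4) vs free (1, 6) (insufficient R4)


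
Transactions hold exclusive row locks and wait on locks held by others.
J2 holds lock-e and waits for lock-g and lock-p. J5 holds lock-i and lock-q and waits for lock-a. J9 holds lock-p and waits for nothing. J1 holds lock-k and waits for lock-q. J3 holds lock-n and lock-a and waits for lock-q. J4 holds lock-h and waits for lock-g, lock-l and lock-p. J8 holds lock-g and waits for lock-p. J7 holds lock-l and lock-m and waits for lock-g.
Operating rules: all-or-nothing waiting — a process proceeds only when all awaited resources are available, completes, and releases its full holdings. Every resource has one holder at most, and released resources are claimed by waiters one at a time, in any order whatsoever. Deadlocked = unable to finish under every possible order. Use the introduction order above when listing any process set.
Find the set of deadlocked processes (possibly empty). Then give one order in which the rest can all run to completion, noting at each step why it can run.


Deadlocked: J5, J1 and J3.
Key observation: nobody on the ring J5 -> J3 -> J5 can start until another member finishes, which never happens; J1 waits into the deadlock from upstream.
The rest can finish in the order J9, J8, J2, J7, J4.
Step-by-step check:
  J9 waits on nothing -> runs at once and releases lock-p
  J8 waits on lock-p — all released -> runs and releases lock-g
  J2 waits on lock-g and lock-p — all released -> runs and releases lock-e
  J7 waits on lock-g — all released -> runs and releases lock-l and lock-m
  J4 waits on lock-g, lock-l and lock-p — all released -> runs and releases lock-h


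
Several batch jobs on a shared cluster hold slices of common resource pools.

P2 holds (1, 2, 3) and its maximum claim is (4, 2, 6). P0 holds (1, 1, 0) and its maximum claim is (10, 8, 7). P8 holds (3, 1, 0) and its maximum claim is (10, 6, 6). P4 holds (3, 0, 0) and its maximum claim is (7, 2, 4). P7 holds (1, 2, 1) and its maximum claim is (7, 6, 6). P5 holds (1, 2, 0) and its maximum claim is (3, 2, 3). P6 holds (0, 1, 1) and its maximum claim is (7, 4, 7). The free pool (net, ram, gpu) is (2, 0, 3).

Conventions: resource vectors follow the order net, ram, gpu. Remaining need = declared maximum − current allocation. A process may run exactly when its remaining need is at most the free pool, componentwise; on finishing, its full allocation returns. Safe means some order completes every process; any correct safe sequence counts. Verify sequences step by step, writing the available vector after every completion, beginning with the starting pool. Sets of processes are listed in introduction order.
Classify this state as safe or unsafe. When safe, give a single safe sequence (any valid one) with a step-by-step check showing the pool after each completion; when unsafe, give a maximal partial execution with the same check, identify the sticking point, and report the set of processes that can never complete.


The state is SAFE; one workable sequence: P5, P2, P4, P7, P8, P6, P0.
Key observation: the order's first zero-slack moment is P5 ((2, 0, 3) needed, (2, 0, 3) free — a requested resource with nothing to spare).
Check, step by step:
  pool = (2, 0, 3)
  run P5 (needs (2, 0, 3), free (2, 0, 3)); after release of (1, 2, 0) the pool is (3, 2, 3)
  run P2 (needs (3, 0, 3), free (3, 2, 3)); after release of (1, 2, 3) the pool is (4, 4, 6)
  run P4 (needs (4, 2, 4), free (4, 4, 6)); after release of (3, 0, 0) the pool is (7, 4, 6)
  run P7 (needs (6, 4, 5), free (7, 4, 6)); after release of (1, 2, 1) the pool is (8, 6, 7)
  run P8 (needs (7, 5, 6), free (8, 6, 7)); after release of (3, 1, 0) the pool is (11, 7, 7)
  run P6 (needs (7, 3, 6), free (11, 7, 7)); after release of (0, 1, 1) the pool is (11, 8, 8)
  run P0 (needs (9, 7, 7), free (11, 8, 8)); after release of (1, 1, 0) the pool is (12, 9, 8)


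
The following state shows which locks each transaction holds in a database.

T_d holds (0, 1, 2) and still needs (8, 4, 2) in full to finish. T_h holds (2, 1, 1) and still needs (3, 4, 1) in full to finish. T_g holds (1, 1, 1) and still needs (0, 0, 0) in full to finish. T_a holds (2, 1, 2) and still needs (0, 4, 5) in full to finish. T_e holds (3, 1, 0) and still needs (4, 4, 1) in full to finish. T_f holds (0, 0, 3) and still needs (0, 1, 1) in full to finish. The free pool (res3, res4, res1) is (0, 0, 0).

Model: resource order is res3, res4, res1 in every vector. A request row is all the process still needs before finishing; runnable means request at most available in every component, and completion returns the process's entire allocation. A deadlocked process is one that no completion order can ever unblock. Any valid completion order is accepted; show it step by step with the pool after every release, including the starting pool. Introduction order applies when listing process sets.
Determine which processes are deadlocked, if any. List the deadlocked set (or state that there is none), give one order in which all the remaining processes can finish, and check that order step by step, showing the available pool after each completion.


Deadlocked set: T_d, T_h, T_a and T_e.
Key observation: after T_g, T_f complete, (1, 1, 4) is the best the pool ever gets, yet each leftover process wants more res4.
A valid finishing order for the others: T_g, T_f. Verifying each step:
  pool = (0, 0, 0)
  T_g: need (0, 0, 0) fits (0, 0, 0); releases (1, 1, 1), pool now (1, 1, 1)
  T_f: need (0, 1, 1) fits (1, 1, 1); releases (0, 0, 3), pool now (1, 1, 4)
None of the blocked processes ever fits:
  T_d still needs (8, 4, 2) but only (1, 1, 4) is free — short on res3 and res4
  T_h still needs (3, 4, 1) but only (1, 1, 4) is free — short on res3 and res4
  T_a still needs (0, 4, 5) but only (1, 1, 4) is free — short on res4 and res1
  T_e still needs (4, 4, 1) but only (1, 1, 4) is free — short on res3 and res4


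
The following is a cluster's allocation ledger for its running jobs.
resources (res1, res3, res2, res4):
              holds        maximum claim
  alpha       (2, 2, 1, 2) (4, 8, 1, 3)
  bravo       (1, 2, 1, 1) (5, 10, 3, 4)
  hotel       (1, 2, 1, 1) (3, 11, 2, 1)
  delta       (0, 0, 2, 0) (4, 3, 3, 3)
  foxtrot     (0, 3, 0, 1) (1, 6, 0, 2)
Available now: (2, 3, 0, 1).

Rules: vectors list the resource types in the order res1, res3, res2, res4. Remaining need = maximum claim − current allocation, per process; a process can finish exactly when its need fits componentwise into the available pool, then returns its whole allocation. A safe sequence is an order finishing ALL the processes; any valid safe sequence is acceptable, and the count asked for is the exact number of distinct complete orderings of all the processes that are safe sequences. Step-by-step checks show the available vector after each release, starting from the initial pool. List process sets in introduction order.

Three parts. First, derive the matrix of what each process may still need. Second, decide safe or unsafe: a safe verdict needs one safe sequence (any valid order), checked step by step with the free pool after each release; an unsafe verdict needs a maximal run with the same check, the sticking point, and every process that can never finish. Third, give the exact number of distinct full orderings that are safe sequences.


(1) Remaining need (order res1, res3, res2, res4):
  alpha: (2, 6, 0, 1)
  bravo: (4, 8, 2, 3)
  hotel: (2, 9, 1, 0)
  delta: (4, 3, 1, 3)
  foxtrot: (1, 3, 0, 1)
(2) SAFE. One safe sequence: foxtrot, alpha, delta, bravo, hotel.
Key observation: the order's first zero-slack moment is foxtrot ((1, 3, 0, 1) needed, (2, 3, 0, 1) free — a requested resource with nothing to spare).
Check, step by step:
  pool = (2, 3, 0, 1)
  foxtrot: need (1, 3, 0, 1) fits (2, 3, 0, 1); releases (0, 3, 0, 1), pool now (2, 6, 0, 2)
  alpha: need (2, 6, 0, 1) fits (2, 6, 0, 2); releases (2, 2, 1, 2), pool now (4, 8, 1, 4)
  delta: need (4, 3, 1, 3) fits (4, 8, 1, 4); releases (0, 0, 2, 0), pool now (4, 8, 3, 4)
  bravo: need (4, 8, 2, 3) fits (4, 8, 3, 4); releases (1, 2, 1, 1), pool now (5, 10, 4, 5)
  hotel: need (2, 9, 1, 0) fits (5, 10, 4, 5); releases (1, 2, 1, 1), pool now (6, 12, 5, 6)
(3) The exact count: 1 of the possible complete orderings is a safe sequence.


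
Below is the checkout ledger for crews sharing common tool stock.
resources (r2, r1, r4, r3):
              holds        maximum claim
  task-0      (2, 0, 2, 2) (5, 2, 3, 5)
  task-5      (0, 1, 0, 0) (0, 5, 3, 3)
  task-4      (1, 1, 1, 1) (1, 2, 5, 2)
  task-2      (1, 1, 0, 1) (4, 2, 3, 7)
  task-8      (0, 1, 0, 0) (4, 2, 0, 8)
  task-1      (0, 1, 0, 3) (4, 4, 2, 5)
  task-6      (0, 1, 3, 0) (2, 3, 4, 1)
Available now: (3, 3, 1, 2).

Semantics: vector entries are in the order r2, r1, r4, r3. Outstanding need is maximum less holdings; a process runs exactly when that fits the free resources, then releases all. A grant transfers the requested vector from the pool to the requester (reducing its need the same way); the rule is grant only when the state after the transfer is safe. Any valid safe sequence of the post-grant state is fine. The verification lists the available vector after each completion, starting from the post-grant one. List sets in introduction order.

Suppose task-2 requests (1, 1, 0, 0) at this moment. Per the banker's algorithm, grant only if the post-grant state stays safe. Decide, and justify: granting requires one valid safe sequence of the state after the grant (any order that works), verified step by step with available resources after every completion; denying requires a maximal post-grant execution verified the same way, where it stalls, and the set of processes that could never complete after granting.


GRANT. The post-grant state is safe; one safe sequence: task-6, task-4, task-0, task-1, task-5, task-8, task-2.
Key observation: the grant leaves (2, 2, 1, 2) free — enough for task-6, whose release restarts the cascade.
Verifying the post-grant state step by step:
  pool = (2, 2, 1, 2)
  run task-6 (needs (2, 2, 1, 1), free (2, 2, 1, 2)); after release of (0, 1, 3, 0) the pool is (2, 3, 4, 2)
  run task-4 (needs (0, 1, 4, 1), free (2, 3, 4, 2)); after release of (1, 1, 1, 1) the pool is (3, 4, 5, 3)
  run task-0 (needs (3, 2, 1, 3), free (3, 4, 5, 3)); after release of (2, 0, 2, 2) the pool is (5, 4, 7, 5)
  run task-1 (needs (4, 3, 2, 2), free (5, 4, 7, 5)); after release of (0, 1, 0, 3) the pool is (5, 5, 7, 8)
  run task-5 (needs (0, 4, 3, 3), free (5, 5, 7, 8)); after release of (0, 1, 0, 0) the pool is (5, 6, 7, 8)
  run task-8 (needs (4, 1, 0, 8), free (5, 6, 7, 8)); after release of (0, 1, 0, 0) the pool is (5, 7, 7, 8)
  run task-2 (needs (2, 0, 3, 6), free (5, 7, 7, 8)); after release of (2, 2, 0, 1) the pool is (7, 9, 7, 9)


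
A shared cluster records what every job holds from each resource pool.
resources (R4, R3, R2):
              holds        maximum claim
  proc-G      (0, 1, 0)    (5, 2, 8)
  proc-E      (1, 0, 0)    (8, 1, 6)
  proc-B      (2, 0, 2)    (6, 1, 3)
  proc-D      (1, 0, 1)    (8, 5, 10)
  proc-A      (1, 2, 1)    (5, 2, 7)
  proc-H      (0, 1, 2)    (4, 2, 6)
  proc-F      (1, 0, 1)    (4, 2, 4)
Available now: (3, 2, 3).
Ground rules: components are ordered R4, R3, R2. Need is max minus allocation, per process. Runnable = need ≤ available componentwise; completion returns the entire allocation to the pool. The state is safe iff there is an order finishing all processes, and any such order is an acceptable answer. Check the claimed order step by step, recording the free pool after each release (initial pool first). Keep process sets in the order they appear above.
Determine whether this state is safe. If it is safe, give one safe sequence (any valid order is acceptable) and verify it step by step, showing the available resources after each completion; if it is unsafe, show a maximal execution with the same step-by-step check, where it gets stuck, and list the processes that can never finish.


SAFE. One safe sequence: proc-F, proc-H, proc-B, proc-A, proc-D, proc-E, proc-G.
Key observation: the order's first zero-slack moment is proc-F ((3, 2, 3) needed, (3, 2, 3) free — a requested resource with nothing to spare).
Step-by-step check:
  pool = (3, 2, 3)
  proc-F needs (3, 2, 3) <= (3, 2, 3) -> finishes; pool += (1, 0, 1) = (4, 2, 4)
  proc-H needs (4, 1, 4) <= (4, 2, 4) -> finishes; pool += (0, 1, 2) = (4, 3, 6)
  proc-B needs (4, 1, 1) <= (4, 3, 6) -> finishes; pool += (2, 0, 2) = (6, 3, 8)
  proc-A needs (4, 0, 6) <= (6, 3, 8) -> finishes; pool += (1, 2, 1) = (7, 5, 9)
  proc-D needs (7, 5, 9) <= (7, 5, 9) -> finishes; pool += (1, 0, 1) = (8, 5, 10)
  proc-E needs (7, 1, 6) <= (8, 5, 10) -> finishes; pool += (1, 0, 0) = (9, 5, 10)
  proc-G needs (5, 1, 8) <= (9, 5, 10) -> finishes; pool += (0, 1, 0) = (9, 6, 10)


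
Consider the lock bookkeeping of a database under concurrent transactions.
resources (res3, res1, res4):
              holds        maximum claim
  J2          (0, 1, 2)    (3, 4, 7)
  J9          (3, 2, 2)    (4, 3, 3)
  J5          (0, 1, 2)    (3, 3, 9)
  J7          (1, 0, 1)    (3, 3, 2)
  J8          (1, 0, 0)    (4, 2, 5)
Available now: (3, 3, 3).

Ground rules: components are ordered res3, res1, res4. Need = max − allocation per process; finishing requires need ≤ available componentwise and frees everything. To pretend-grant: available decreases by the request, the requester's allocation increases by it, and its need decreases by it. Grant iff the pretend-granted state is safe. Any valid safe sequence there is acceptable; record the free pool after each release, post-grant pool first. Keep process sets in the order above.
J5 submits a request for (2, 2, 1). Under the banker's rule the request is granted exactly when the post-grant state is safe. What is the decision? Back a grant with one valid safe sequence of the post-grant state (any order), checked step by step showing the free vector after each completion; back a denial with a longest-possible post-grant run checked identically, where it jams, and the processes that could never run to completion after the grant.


GRANT — the state after the grant stays safe, e.g. via J9, J7, J2, J8, J5.
Key observation: with (1, 1, 2) left after the transfer, J9 can run at once — the state stays safe.
Check on the post-grant state, step by step:
  pool = (1, 1, 2)
  run J9 (needs (1, 1, 1), free (1, 1, 2)); after release of (3, 2, 2) the pool is (4, 3, 4)
  run J7 (needs (2, 3, 1), free (4, 3, 4)); after release of (1, 0, 1) the pool is (5, 3, 5)
  run J2 (needs (3, 3, 5), free (5, 3, 5)); after release of (0, 1, 2) the pool is (5, 4, 7)
  run J8 (needs (3, 2, 5), free (5, 4, 7)); after release of (1, 0, 0) the pool is (6, 4, 7)
  run J5 (needs (1, 0, 6), free (6, 4, 7)); after release of (2, 3, 3) the pool is (8, 7, 10)


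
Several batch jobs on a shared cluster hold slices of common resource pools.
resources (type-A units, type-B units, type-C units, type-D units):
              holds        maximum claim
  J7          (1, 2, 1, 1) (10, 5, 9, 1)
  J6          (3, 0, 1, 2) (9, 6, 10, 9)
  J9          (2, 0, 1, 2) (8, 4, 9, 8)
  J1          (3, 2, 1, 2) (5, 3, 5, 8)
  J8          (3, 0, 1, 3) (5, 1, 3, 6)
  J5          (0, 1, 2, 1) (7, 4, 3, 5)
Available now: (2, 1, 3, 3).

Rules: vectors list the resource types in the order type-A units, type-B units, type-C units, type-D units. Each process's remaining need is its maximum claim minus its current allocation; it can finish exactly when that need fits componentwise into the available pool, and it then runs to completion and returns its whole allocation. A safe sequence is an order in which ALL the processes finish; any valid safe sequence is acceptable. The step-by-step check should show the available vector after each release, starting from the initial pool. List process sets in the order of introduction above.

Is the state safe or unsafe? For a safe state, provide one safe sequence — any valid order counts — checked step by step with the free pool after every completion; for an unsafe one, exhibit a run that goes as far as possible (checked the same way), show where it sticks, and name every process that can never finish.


UNSAFE — no complete ordering exists.
Key observation: type-C units is the bottleneck — with J8, J1, J5 done the pool holds (8, 4, 7, 9), short of every remaining need.
The run J8, J1, J5 cannot be extended any further. Step-by-step check:
  pool = (2, 1, 3, 3)
  run J8 (needs (2, 1, 2, 3), free (2, 1, 3, 3)); after release of (3, 0, 1, 3) the pool is (5, 1, 4, 6)
  run J1 (needs (2, 1, 4, 6), free (5, 1, 4, 6)); after release of (3, 2, 1, 2) the pool is (8, 3, 5, 8)
  run J5 (needs (7, 3, 1, 4), free (8, 3, 5, 8)); after release of (0, 1, 2, 1) the pool is (8, 4, 7, 9)
  blocked: J7 wants (9, 3, 8, 0), pool (8, 4, 7, 9) — not enough type-A units and type-C units
  blocked: J6 wants (6, 6, 9, 7), pool (8, 4, 7, 9) — not enough type-B units and type-C units
  blocked: J9 wants (6, 4, 8, 6), pool (8, 4, 7, 9) — not enough type-C units
Never able to finish: J7, J6 and J9.


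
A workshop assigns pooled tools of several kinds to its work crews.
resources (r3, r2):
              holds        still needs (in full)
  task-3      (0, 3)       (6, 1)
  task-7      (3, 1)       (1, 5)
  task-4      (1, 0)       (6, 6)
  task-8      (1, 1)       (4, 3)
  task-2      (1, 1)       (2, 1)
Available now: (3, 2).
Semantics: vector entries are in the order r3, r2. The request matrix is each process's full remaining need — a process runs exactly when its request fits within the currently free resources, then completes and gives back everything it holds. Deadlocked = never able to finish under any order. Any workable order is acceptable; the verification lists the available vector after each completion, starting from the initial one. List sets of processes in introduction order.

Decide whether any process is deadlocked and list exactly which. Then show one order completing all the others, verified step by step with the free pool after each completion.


Deadlocked: task-3, task-7 and task-4.
Key observation: after task-2, task-8 the pool peaks at (5, 4), and each blocked process is short somewhere: task-3 on r3; task-7 on r2; task-4 on r3, r2.
The rest can finish in the order task-2, task-8. Check, step by step:
  pool = (3, 2)
  task-2: need (2, 1) fits (3, 2); releases (1, 1), pool now (4, 3)
  task-8: need (4, 3) fits (4, 3); releases (1, 1), pool now (5, 4)
The stuck group stays short no matter what:
  task-3 still needs (6, 1) but only (5, 4) is free — short on r3
  task-7 still needs (1, 5) but only (5, 4) is free — short on r2
  task-4 still needs (6, 6) but only (5, 4) is free — short on r3 and r2


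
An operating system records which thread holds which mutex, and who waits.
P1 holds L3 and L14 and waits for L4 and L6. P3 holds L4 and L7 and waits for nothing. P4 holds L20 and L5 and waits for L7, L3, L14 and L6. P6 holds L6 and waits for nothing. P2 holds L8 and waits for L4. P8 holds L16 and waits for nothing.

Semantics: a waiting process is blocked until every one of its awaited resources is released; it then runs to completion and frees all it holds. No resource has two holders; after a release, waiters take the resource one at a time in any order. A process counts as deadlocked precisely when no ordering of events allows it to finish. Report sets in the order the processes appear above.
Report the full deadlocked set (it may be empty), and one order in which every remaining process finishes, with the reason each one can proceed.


No process is deadlocked.
Key observation: every chain of waits terminates; starting from the processes that wait on nothing, all the rest unlock in turn.
One completion order for the rest: P8, P6, P3, P1, P4, P2.
Step-by-step check:
  run P8 (it waits on nothing); releases L16
  run P6 (it waits on nothing); releases L6
  run P3 (it waits on nothing); releases L4 and L7
  P1 waits on L4 and L6 — all released -> runs and releases L3 and L14
  P4 waits on L7, L3, L14 and L6 — all released -> runs and releases L20 and L5
  P2 waits on L4 — all released -> runs and releases L8


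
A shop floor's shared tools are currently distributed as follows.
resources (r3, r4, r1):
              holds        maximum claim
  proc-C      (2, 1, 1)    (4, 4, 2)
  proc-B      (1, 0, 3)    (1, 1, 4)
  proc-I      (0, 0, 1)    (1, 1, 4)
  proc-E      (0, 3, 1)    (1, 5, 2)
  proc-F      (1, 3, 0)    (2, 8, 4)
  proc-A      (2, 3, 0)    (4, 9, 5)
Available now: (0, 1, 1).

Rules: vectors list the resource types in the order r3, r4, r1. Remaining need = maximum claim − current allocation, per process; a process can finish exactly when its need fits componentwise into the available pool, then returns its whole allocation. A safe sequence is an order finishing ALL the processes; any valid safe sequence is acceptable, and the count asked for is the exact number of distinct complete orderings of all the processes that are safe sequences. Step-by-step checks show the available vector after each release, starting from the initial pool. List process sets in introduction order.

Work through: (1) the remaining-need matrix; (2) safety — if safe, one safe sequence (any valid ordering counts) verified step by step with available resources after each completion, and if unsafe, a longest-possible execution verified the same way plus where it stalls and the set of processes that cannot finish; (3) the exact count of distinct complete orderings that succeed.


(1) Remaining need (order r3, r4, r1):
  proc-C: (2, 3, 1)
  proc-B: (0, 1, 1)
  proc-I: (1, 1, 3)
  proc-E: (1, 2, 1)
  proc-F: (1, 5, 4)
  proc-A: (2, 6, 5)
(2) The state is UNSAFE.
Key observation: the wall is r4: completing proc-B, proc-I brings the pool only to (1, 1, 5), and all the rest need more.
A maximal execution: proc-B, proc-I — then nothing else fits. Walking it through:
  pool = (0, 1, 1)
  proc-B needs (0, 1, 1) <= (0, 1, 1) -> finishes; pool += (1, 0, 3) = (1, 1, 4)
  proc-I needs (1, 1, 3) <= (1, 1, 4) -> finishes; pool += (0, 0, 1) = (1, 1, 5)
  proc-C still needs (2, 3, 1) but only (1, 1, 5) is free — short on r3 and r4
  proc-E still needs (1, 2, 1) but only (1, 1, 5) is free — short on r4
  proc-F still needs (1, 5, 4) but only (1, 1, 5) is free — short on r4
  proc-A still needs (2, 6, 5) but only (1, 1, 5) is free — short on r3 and r4
Permanently blocked: proc-C, proc-E, proc-F and proc-A.
(3) Exactly 0 of the possible complete orderings are safe sequences.


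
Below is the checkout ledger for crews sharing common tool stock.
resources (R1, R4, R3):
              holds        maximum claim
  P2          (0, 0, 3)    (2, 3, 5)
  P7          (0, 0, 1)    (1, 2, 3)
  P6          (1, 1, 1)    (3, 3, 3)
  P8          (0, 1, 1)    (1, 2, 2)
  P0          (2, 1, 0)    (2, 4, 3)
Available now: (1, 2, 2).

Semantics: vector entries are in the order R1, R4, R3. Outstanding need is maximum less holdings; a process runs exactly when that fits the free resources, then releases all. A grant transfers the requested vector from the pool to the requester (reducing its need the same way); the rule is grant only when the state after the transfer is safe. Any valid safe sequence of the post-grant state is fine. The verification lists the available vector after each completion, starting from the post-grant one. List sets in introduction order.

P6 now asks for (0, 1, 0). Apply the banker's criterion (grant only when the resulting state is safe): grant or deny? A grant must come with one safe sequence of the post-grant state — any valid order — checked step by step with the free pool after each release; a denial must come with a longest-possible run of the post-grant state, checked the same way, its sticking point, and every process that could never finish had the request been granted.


DENY — the pretend-granted state is unsafe.
Key observation: after P8, P7 the pool peaks at (1, 2, 4), and each blocked process is short somewhere: P2 on R1, R4; P6 on R1; P0 on R4.
Pretend the grant happened; the run P8, P7 goes as far as possible. Step-by-step check:
  pool = (1, 1, 2)
  P8 needs (1, 1, 1) <= (1, 1, 2) -> finishes; pool += (0, 1, 1) = (1, 2, 3)
  P7 needs (1, 2, 2) <= (1, 2, 3) -> finishes; pool += (0, 0, 1) = (1, 2, 4)
  blocked: P2 wants (2, 3, 2), pool (1, 2, 4) — not enough R1 and R4
  blocked: P6 wants (2, 1, 2), pool (1, 2, 4) — not enough R1
  blocked: P0 wants (0, 3, 3), pool (1, 2, 4) — not enough R4
Post-grant, the permanently blocked set is P2, P6 and P0.


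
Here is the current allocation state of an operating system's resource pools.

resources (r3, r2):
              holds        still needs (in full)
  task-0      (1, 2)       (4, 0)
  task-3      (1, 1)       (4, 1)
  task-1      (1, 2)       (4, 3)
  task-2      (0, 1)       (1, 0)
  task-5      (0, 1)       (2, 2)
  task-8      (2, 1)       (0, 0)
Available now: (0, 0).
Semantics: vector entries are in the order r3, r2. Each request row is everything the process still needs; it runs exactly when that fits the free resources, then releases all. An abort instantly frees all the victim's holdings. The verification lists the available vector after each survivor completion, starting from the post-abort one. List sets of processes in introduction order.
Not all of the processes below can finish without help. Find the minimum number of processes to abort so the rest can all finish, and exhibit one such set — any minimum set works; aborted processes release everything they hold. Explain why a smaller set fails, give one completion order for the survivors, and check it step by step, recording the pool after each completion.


The answer: abort task-0 and task-1.
Key observation: aborting task-0 and task-1 returns (2, 4), and task-3 — hopeless before — runs at step 4 with the returned capacity in the pool.
No one abort is enough; case by case: task-0 alone leaves task-3 blocked (short on r3); task-3 alone leaves task-0 blocked (short on r3); task-1 alone leaves task-0 blocked (short on r3); task-2 alone leaves task-0 blocked (short on r3); task-5 alone leaves task-0 blocked (short on r3); task-8 alone leaves task-0 blocked (short on r3).
Survivors finish in the order: task-8, task-5, task-2, task-3. Verifying each step (pool after the aborts first):
  pool = (2, 4)
  task-8: need (0, 0) fits (2, 4); releases (2, 1), pool now (4, 5)
  task-5: need (2, 2) fits (4, 5); releases (0, 1), pool now (4, 6)
  task-2: need (1, 0) fits (4, 6); releases (0, 1), pool now (4, 7)
  task-3: need (4, 1) fits (4, 7); releases (1, 1), pool now (5, 8)


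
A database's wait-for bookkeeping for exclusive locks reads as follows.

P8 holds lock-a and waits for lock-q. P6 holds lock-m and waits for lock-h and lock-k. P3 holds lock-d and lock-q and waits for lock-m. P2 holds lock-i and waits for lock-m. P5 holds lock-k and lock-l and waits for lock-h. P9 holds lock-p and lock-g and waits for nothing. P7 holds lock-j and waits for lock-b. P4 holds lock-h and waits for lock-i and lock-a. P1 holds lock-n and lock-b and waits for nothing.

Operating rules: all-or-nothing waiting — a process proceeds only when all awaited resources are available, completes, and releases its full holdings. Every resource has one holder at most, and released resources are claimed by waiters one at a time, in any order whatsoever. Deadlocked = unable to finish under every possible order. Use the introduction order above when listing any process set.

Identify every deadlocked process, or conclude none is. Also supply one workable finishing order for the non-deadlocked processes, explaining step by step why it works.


Deadlocked: P8, P6, P3, P2, P5 and P4.
Key observation: the loop P8 -> P3 -> P6 -> P5 -> P4 -> P8 blocks itself forever; P2 is caught in further circular waits.
The rest can finish in the order P1, P7, P9.
Step-by-step check:
  P1: no waits; runs immediately, freeing lock-n and lock-b
  P7: everything it awaited (lock-b) is free; runs, freeing lock-j
  P9: no waits; runs immediately, freeing lock-p and lock-g


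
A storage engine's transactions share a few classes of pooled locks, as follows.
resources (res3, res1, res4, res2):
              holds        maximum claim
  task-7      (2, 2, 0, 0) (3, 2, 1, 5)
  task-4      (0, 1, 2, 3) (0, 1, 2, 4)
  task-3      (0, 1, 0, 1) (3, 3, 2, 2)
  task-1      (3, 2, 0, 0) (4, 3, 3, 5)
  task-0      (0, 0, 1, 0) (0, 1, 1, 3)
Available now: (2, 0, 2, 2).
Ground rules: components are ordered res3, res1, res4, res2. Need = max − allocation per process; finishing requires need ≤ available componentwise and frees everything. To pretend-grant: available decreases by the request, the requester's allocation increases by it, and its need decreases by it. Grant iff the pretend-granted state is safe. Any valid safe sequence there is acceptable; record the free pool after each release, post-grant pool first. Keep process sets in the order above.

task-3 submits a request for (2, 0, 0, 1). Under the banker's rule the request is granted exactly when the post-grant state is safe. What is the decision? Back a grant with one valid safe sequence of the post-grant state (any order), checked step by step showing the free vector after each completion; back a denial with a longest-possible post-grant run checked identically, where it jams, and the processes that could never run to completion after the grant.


DENY. Granting would leave the state unsafe.
Key observation: even finishing task-4, task-0 leaves just (0, 1, 5, 4) free — too little res3 for any of the remaining processes.
After a pretend grant, a maximal execution: task-4, task-0 — then nothing else fits. Walking it through:
  pool = (0, 0, 2, 1)
  run task-4 (needs (0, 0, 0, 1), free (0, 0, 2, 1)); after release of (0, 1, 2, 3) the pool is (0, 1, 4, 4)
  run task-0 (needs (0, 1, 0, 3), free (0, 1, 4, 4)); after release of (0, 0, 1, 0) the pool is (0, 1, 5, 4)
  task-7 still needs (1, 0, 1, 5) but only (0, 1, 5, 4) is free — short on res3 and res2
  task-3 still needs (1, 2, 2, 0) but only (0, 1, 5, 4) is free — short on res3 and res1
  task-1 still needs (1, 1, 3, 5) but only (0, 1, 5, 4) is free — short on res3 and res2
Had the request been granted, task-7, task-3 and task-1 could never finish.


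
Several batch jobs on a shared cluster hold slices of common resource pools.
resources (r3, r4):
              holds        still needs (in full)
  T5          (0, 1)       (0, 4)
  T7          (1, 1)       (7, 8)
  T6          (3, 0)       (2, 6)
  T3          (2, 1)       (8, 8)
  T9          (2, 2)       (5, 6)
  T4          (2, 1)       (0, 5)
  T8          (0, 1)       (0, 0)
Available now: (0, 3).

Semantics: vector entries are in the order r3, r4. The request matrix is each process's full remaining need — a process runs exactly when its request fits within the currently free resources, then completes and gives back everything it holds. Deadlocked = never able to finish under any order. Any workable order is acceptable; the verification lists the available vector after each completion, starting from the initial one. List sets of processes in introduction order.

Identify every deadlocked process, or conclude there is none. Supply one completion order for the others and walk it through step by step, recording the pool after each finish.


The deadlocked set is empty.
Key observation: the pool covers T8 at once, and every later process fits after earlier releases.
A valid finishing order for the others: T8, T5, T4, T6, T9, T7, T3. Verifying each step:
  pool = (0, 3)
  run T8 (needs (0, 0), free (0, 3)); after release of (0, 1) the pool is (0, 4)
  run T5 (needs (0, 4), free (0, 4)); after release of (0, 1) the pool is (0, 5)
  run T4 (needs (0, 5), free (0, 5)); after release of (2, 1) the pool is (2, 6)
  run T6 (needs (2, 6), free (2, 6)); after release of (3, 0) the pool is (5, 6)
  run T9 (needs (5, 6), free (5, 6)); after release of (2, 2) the pool is (7, 8)
  run T7 (needs (7, 8), free (7, 8)); after release of (1, 1) the pool is (8, 9)
  run T3 (needs (8, 8), free (8, 9)); after release of (2, 1) the pool is (10, 10)


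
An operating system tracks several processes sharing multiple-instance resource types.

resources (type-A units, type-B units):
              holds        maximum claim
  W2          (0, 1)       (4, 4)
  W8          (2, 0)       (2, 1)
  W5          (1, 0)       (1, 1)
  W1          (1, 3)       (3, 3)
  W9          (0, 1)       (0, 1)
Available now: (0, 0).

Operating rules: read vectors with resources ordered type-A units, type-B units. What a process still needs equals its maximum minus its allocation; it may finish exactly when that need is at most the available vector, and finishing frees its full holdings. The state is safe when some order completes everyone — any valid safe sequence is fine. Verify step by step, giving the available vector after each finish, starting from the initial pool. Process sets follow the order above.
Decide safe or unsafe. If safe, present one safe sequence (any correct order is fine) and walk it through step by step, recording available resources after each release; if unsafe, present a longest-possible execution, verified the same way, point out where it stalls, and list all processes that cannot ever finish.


SAFE — a valid safe sequence is W9, W5, W8, W1, W2.
Key observation: the first exact fit in this order is W5 — it needs (0, 1) with (0, 1) free, meeting a requested resource to the last unit.
Step-by-step check:
  pool = (0, 0)
  W9: need (0, 0) fits (0, 0); releases (0, 1), pool now (0, 1)
  W5: need (0, 1) fits (0, 1); releases (1, 0), pool now (1, 1)
  W8: need (0, 1) fits (1, 1); releases (2, 0), pool now (3, 1)
  W1: need (2, 0) fits (3, 1); releases (1, 3), pool now (4, 4)
  W2: need (4, 3) fits (4, 4); releases (0, 1), pool now (4, 5)
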